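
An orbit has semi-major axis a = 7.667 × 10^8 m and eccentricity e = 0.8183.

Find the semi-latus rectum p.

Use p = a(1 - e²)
a = 7.667 × 10^8 m
e = 0.8183,  e² = 0.669615,  1 − e² = 0.330385
p = a(1 − e²) = 7.667 × 10^8 m × 0.330385 = 2.53306 × 10^8 m ≈ 2.533 × 10^8 m

Final answer: p = 2.533 × 10^8 m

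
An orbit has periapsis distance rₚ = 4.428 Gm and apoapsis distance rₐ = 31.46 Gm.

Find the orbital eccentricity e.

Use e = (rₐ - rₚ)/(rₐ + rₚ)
rₚ = 4.428 Gm = 4.428 × 10^9 m
rₐ = 31.46 Gm = 3.146 × 10^10 m
rₐ − rₚ = 2.7032 × 10^10 m
rₐ + rₚ = 3.5888 × 10^10 m
e = (rₐ − rₚ)/(rₐ + rₚ) = 0.753232

Final answer: e = 0.7532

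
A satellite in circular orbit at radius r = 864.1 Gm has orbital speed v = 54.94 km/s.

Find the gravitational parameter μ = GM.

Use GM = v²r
r = 864.1 Gm = 8.641 × 10^11 m
v = 54.94 km/s = 54940 m/s
v² = 3.0184 × 10^9 m²/s²
GM = v²r = 3.0184 × 10^9 × 8.641 × 10^11 = 2.6082 × 10^21 m³/s²
GM ≈ 2.608 × 10^21 m³/s²

Final answer: GM = 2.608 × 10^21 m³/s²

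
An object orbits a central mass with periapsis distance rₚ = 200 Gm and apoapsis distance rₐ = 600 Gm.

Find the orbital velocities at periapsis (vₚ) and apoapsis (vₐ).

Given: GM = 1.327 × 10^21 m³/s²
rₚ = 200 Gm = 2 × 10^11 m
rₐ = 600 Gm = 6 × 10^11 m
GM = 1.327 × 10^21 m³/s²
a = (rₚ + rₐ)/2 = 4 × 10^11 m
Vis-viva: v² = GM (2/r − 1/a)
vₚ² = 1.327 × 10^21 × (1 × 10^-11 − 2.5 × 10^-12) = 9.9525 × 10^9 m²/s²
vₚ = 99762.2 m/s ≈ 99.76 km/s
vₐ² = 1.327 × 10^21 × (3.33333 × 10^-12 − 2.5 × 10^-12) = 1.10583 × 10^9 m²/s²
vₐ = 33254.1 m/s ≈ 33.25 km/s

Final answer: vₚ = 99.76 km/s, vₐ = 33.25 km/s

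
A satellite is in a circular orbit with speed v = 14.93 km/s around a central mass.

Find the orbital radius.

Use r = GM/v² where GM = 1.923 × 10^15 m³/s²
v = 14.93 km/s = 14930 m/s
GM = 1.923 × 10^15 m³/s²
v² = 2.22905 × 10^8 m²/s²
r = GM/v² = (1.923 × 10^15) / (2.22905 × 10^8) = 8.627 × 10^6 m ≈ 8.627 Mm

Final answer: 8.627 Mm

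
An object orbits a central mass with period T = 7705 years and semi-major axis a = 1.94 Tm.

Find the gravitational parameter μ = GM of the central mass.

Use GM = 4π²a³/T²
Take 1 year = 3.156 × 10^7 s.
T = 7705 years = 2.4317 × 10^11 s
a = 1.94 Tm = 1.94 × 10^12 m
a³ = 7.30138 × 10^36 m³
T² = 5.91316 × 10^22 s²
GM = 4π² × (7.30138 × 10^36) / (5.91316 × 10^22) = 4.87467 × 10^15 m³/s²
GM ≈ 4.875 × 10^15 m³/s²

Final answer: GM = 4.875 × 10^15 m³/s²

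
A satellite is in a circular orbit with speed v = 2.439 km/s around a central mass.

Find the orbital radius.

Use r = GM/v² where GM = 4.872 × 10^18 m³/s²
v = 2.439 km/s = 2439 m/s
GM = 4.872 × 10^18 m³/s²
v² = 5.94872 × 10^6 m²/s²
r = GM/v² = (4.872 × 10^18) / (5.94872 × 10^6) = 8.19 × 10^11 m ≈ 819 Gm

Final answer: 819 Gm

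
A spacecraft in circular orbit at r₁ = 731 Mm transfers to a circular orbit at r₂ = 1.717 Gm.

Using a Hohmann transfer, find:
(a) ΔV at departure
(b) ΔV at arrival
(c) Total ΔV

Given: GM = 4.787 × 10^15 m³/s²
r₁ = 731 Mm = 7.31 × 10^8 m
r₂ = 1.717 Gm = 1.717 × 10^9 m
GM = 4.787 × 10^15 m³/s²
Transfer ellipse: a_t = (r₁ + r₂)/2 = 1.224 × 10^9 m
Circular speed at r₁: v₁ = √(GM/r₁) = 2559.02 m/s
Transfer speed at r₁ (periapsis): v₁ₜ = √(GM(2/r₁ − 1/a_t)) = 3030.87 m/s
(a) ΔV₁ = v₁ₜ − v₁ = 471.855 m/s ≈ 471.9 m/s
Circular speed at r₂: v₂ = √(GM/r₂) = 1669.73 m/s
Transfer speed at r₂ (apoapsis): v₂ₜ = √(GM(2/r₂ − 1/a_t)) = 1290.37 m/s
(b) ΔV₂ = v₂ − v₂ₜ = 379.36 m/s ≈ 379.4 m/s
(c) ΔV_total = ΔV₁ + ΔV₂ = 851.215 m/s ≈ 851.2 m/s

Final answer:
(a) ΔV₁ = 471.9 m/s
(b) ΔV₂ = 379.4 m/s
(c) ΔV_total = 851.2 m/s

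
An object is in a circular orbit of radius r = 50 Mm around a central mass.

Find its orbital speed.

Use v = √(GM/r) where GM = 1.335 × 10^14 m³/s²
r = 50 Mm = 5 × 10^7 m
GM = 1.335 × 10^14 m³/s²
GM/r = (1.335 × 10^14) / (5 × 10^7) = 2.67 × 10^6 m²/s²
v = √(GM/r) = 1634.01 m/s ≈ 1.634 km/s

Final answer: 1.634 km/s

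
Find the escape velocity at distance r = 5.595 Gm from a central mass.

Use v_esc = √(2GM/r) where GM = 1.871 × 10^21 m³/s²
r = 5.595 Gm = 5.595 × 10^9 m
GM = 1.871 × 10^21 m³/s²
2GM/r = 2 × (1.871 × 10^21) / (5.595 × 10^9) = 6.68811 × 10^11 m²/s²
v_esc = √(2GM/r) = 817809 m/s ≈ 817.8 km/s

Final answer: 817.8 km/s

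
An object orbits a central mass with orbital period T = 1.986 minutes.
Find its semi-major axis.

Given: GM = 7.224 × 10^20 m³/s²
T = 1.986 minutes = 119.16 s
GM = 7.224 × 10^20 m³/s²
Kepler's third law: a³ = GM T² / (4π²)
T² = 14199.1 s²
a³ = (7.224 × 10^20) × 14199.1 / (4π²) = 2.59824 × 10^23 m³
a = (a³)^(1/3) = 6.38106 × 10^7 m ≈ 63.81 Mm

Final answer: 63.81 Mm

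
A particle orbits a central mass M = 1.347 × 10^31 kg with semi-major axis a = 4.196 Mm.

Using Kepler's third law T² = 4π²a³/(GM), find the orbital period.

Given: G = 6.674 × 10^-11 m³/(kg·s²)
M = 1.347 × 10^31 kg
GM = G × M = 6.674 × 10^-11 × 1.347 × 10^31 = 8.98988 × 10^20 m³/s²
a = 4.196 Mm = 4.196 × 10^6 m
a³ = 7.38765 × 10^19 m³
T = 2π √(a³/GM) = 2π √((7.38765 × 10^19) / (8.98988 × 10^20)) = 2π × 0.286666 s
T = 1.80118 s ≈ 1.801 seconds

Final answer: 1.801 seconds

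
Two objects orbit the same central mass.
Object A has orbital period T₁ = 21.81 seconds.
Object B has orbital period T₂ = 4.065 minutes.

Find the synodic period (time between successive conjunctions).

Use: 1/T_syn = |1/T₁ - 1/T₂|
T₁ = 21.81 seconds
T₂ = 4.065 minutes = 243.9 s
1/T₁ = 0.0458505 s⁻¹
1/T₂ = 0.00410004 s⁻¹
|1/T₁ − 1/T₂| = 0.0417505 s⁻¹
T_syn = 1 / |1/T₁ − 1/T₂| = 23.9518 s ≈ 23.95 seconds

Final answer: T_syn = 23.95 seconds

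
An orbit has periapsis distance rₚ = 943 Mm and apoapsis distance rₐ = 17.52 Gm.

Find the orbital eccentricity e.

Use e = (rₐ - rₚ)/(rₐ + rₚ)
rₚ = 943 Mm = 9.43 × 10^8 m
rₐ = 17.52 Gm = 1.752 × 10^10 m
rₐ − rₚ = 1.6577 × 10^10 m
rₐ + rₚ = 1.8463 × 10^10 m
e = (rₐ − rₚ)/(rₐ + rₚ) = 0.89785

Final answer: e = 0.8978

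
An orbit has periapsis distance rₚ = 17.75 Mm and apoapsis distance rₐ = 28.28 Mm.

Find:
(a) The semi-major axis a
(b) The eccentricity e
rₚ = 17.75 Mm = 1.775 × 10^7 m
rₐ = 28.28 Mm = 2.828 × 10^7 m
(a) a = (rₚ + rₐ)/2 = 2.3015 × 10^7 m ≈ 23.02 Mm
(b) e = (rₐ − rₚ)/(rₐ + rₚ) = (1.053 × 10^7) / (4.603 × 10^7) = 0.228764

Final answer:
(a) a = 23.02 Mm
(b) e = 0.2288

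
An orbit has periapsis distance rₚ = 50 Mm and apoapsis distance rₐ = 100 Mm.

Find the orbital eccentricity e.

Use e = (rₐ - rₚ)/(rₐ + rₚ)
rₚ = 50 Mm = 5 × 10^7 m
rₐ = 100 Mm = 1 × 10^8 m
rₐ − rₚ = 5 × 10^7 m
rₐ + rₚ = 1.5 × 10^8 m
e = (rₐ − rₚ)/(rₐ + rₚ) = 0.333333

Final answer: e = 0.3333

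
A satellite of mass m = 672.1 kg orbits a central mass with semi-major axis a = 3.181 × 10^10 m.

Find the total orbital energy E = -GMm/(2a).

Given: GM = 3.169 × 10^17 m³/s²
a = 3.181 × 10^10 m
GM = 3.169 × 10^17 m³/s²
2a = 6.362 × 10^10 m
GMm = 3.169 × 10^17 × 672.1 = 2.12988 × 10^20 m³·kg/s²
E = −GMm/(2a) = -3.34782 × 10^9 J ≈ -3.348 GJ

Final answer: -3.348 GJ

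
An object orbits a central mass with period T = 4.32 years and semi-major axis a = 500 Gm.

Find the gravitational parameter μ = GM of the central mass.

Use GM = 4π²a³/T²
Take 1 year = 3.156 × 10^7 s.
T = 4.32 years = 1.36339 × 10^8 s
a = 500 Gm = 5 × 10^11 m
a³ = 1.25 × 10^35 m³
T² = 1.85884 × 10^16 s²
GM = 4π² × (1.25 × 10^35) / (1.85884 × 10^16) = 2.65478 × 10^20 m³/s²
GM ≈ 2.655 × 10^20 m³/s²

Final answer: GM = 2.655 × 10^20 m³/s²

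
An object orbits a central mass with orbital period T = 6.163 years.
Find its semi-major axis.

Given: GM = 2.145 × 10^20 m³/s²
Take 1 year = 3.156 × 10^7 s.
T = 6.163 years = 1.94504 × 10^8 s
GM = 2.145 × 10^20 m³/s²
Kepler's third law: a³ = GM T² / (4π²)
T² = 3.78319 × 10^16 s²
a³ = (2.145 × 10^20) × (3.78319 × 10^16) / (4π²) = 2.05554 × 10^35 m³
a = (a³)^(1/3) = 5.90168 × 10^11 m ≈ 590.2 Gm

Final answer: 590.2 Gm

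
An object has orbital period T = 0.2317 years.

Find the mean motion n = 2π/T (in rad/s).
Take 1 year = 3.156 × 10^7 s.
T = 0.2317 years = 7.31245 × 10^6 s
n = 2π / (7.31245 × 10^6 s) = 8.59245 × 10^-7 rad/s ≈ 8.592 × 10^-7 rad/s

Final answer: n = 8.592 × 10^-7 rad/s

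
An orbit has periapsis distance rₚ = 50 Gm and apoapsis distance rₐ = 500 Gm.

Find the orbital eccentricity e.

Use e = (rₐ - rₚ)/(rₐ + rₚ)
rₚ = 50 Gm = 5 × 10^10 m
rₐ = 500 Gm = 5 × 10^11 m
rₐ − rₚ = 4.5 × 10^11 m
rₐ + rₚ = 5.5 × 10^11 m
e = (rₐ − rₚ)/(rₐ + rₚ) = 0.818182

Final answer: e = 0.8182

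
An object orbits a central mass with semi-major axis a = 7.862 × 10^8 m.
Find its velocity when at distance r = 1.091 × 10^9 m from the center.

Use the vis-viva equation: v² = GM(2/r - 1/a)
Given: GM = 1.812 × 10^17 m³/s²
a = 7.862 × 10^8 m
r = 1.091 × 10^9 m
GM = 1.812 × 10^17 m³/s²
2/r − 1/a = 1.83318 × 10^-9 − 1.27194 × 10^-9 = 5.6124 × 10^-10 m⁻¹
v² = GM (2/r − 1/a) = 1.01697 × 10^8 m²/s²
v = 10084.5 m/s ≈ 10.08 km/s

Final answer: 10.08 km/s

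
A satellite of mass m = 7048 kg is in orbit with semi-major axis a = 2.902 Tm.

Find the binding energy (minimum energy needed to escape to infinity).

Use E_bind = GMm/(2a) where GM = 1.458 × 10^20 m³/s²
a = 2.902 Tm = 2.902 × 10^12 m
GM = 1.458 × 10^20 m³/s²
m = 7048 kg
GMm = 1.458 × 10^20 × 7048 = 1.0276 × 10^24 m³·kg/s²
2a = 5.804 × 10^12 m
E_bind = GMm/(2a) = 1.7705 × 10^11 J ≈ 177.1 GJ

Final answer: 177.1 GJ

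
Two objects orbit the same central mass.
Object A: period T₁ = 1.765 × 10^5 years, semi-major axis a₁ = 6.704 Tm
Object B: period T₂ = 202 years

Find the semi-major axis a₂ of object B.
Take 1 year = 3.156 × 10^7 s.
T₁ = 1.765 × 10^5 years = 5.57034 × 10^12 s
T₂ = 202 years = 6.37512 × 10^9 s
a₁ = 6.704 Tm = 6.704 × 10^12 m
Kepler's third law: (T₂/T₁)² = (a₂/a₁)³  ⇒  a₂ = a₁ (T₂/T₁)^(2/3)
T₂/T₁ = 0.00114448
(T₂/T₁)^(2/3) = 0.0109414
a₂ = 6.704 × 10^12 m × 0.0109414 = 7.33508 × 10^10 m ≈ 73.35 Gm

Final answer: a₂ = 73.35 Gm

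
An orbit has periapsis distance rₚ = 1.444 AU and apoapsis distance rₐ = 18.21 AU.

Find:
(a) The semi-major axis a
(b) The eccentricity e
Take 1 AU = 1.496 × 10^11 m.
rₚ = 1.444 AU = 2.16022 × 10^11 m
rₐ = 18.21 AU = 2.72422 × 10^12 m
(a) a = (rₚ + rₐ)/2 = 1.47012 × 10^12 m ≈ 9.827 AU
(b) e = (rₐ − rₚ)/(rₐ + rₚ) = (2.50819 × 10^12) / (2.94024 × 10^12) = 0.853058

Final answer:
(a) a = 9.827 AU
(b) e = 0.8531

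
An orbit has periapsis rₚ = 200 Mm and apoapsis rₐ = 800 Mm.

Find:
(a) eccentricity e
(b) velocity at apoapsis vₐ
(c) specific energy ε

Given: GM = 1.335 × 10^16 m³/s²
rₚ = 200 Mm = 2 × 10^8 m
rₐ = 800 Mm = 8 × 10^8 m
GM = 1.335 × 10^16 m³/s²
a = (rₚ + rₐ)/2 = 5 × 10^8 m
e = (rₐ − rₚ)/(rₐ + rₚ) = (6 × 10^8) / (1 × 10^9) = 0.6
(a) e = 0.6 ≈ 0.6
(b) vₐ² = GM (2/rₐ − 1/a) = 1.335 × 10^16 × (2.5 × 10^-9 − 2 × 10^-9) = 6.675 × 10^6 m²/s²;  vₐ = 2583.6 m/s ≈ 2.584 km/s
(c) 2a = 1 × 10^9 m;  ε = −GM/(2a) = -1.335 × 10^7 J/kg ≈ -13.35 MJ/kg

Final answer:
(a) eccentricity e = 0.6
(b) velocity at apoapsis vₐ = 2.584 km/s
(c) specific energy ε = -13.35 MJ/kg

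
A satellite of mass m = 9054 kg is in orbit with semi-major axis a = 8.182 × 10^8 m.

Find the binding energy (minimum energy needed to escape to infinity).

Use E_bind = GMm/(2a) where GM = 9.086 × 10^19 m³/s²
a = 8.182 × 10^8 m
GM = 9.086 × 10^19 m³/s²
m = 9054 kg
GMm = 9.086 × 10^19 × 9054 = 8.22646 × 10^23 m³·kg/s²
2a = 1.6364 × 10^9 m
E_bind = GMm/(2a) = 5.02717 × 10^14 J ≈ 502.7 TJ

Final answer: 502.7 TJ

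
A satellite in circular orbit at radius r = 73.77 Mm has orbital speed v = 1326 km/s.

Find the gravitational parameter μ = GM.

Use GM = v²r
r = 73.77 Mm = 7.377 × 10^7 m
v = 1326 km/s = 1.326 × 10^6 m/s
v² = 1.75828 × 10^12 m²/s²
GM = v²r = 1.75828 × 10^12 × 7.377 × 10^7 = 1.29708 × 10^20 m³/s²
GM ≈ 1.297 × 10^20 m³/s²

Final answer: GM = 1.297 × 10^20 m³/s²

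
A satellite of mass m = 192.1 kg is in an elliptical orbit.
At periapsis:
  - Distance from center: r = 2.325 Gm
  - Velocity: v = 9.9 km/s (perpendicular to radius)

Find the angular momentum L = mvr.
r = 2.325 Gm = 2.325 × 10^9 m
v = 9.9 km/s = 9900 m/s
vr = 9900 × 2.325 × 10^9 = 2.30175 × 10^13 m²/s
L = m × vr = 192.1 × 2.30175 × 10^13 = 4.42166 × 10^15 kg·m²/s ≈ 4.422 × 10^15 kg·m²/s

Final answer: L = 4.422 × 10^15 kg·m²/s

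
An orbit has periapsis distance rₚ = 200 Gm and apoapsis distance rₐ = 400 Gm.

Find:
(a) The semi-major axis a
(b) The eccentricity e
rₚ = 200 Gm = 2 × 10^11 m
rₐ = 400 Gm = 4 × 10^11 m
(a) a = (rₚ + rₐ)/2 = 3 × 10^11 m ≈ 300 Gm
(b) e = (rₐ − rₚ)/(rₐ + rₚ) = (2 × 10^11) / (6 × 10^11) = 0.333333

Final answer:
(a) a = 300 Gm
(b) e = 0.3333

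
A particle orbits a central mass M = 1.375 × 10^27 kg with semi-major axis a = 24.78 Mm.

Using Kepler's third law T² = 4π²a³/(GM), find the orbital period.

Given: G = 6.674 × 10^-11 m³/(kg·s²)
M = 1.375 × 10^27 kg
GM = G × M = 6.674 × 10^-11 × 1.375 × 10^27 = 9.17675 × 10^16 m³/s²
a = 24.78 Mm = 2.478 × 10^7 m
a³ = 1.52161 × 10^22 m³
T = 2π √(a³/GM) = 2π √((1.52161 × 10^22) / (9.17675 × 10^16)) = 2π × 407.2 s
T = 2558.51 s ≈ 42.64 minutes

Final answer: 42.64 minutes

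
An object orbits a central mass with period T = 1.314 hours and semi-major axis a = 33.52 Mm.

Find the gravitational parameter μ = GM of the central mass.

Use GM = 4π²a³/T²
T = 1.314 hours = 4730.4 s
a = 33.52 Mm = 3.352 × 10^7 m
a³ = 3.76628 × 10^22 m³
T² = 2.23767 × 10^7 s²
GM = 4π² × (3.76628 × 10^22) / (2.23767 × 10^7) = 6.64471 × 10^16 m³/s²
GM ≈ 6.645 × 10^16 m³/s²

Final answer: GM = 6.645 × 10^16 m³/s²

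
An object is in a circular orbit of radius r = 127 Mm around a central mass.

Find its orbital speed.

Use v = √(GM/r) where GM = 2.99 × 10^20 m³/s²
r = 127 Mm = 1.27 × 10^8 m
GM = 2.99 × 10^20 m³/s²
GM/r = (2.99 × 10^20) / (1.27 × 10^8) = 2.35433 × 10^12 m²/s²
v = √(GM/r) = 1.53438 × 10^6 m/s ≈ 1534 km/s

Final answer: 1534 km/s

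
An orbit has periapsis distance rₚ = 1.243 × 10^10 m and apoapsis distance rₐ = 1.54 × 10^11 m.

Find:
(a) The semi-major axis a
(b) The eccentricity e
rₚ = 1.243 × 10^10 m
rₐ = 1.54 × 10^11 m
(a) a = (rₚ + rₐ)/2 = 8.3215 × 10^10 m ≈ 8.322 × 10^10 m
(b) e = (rₐ − rₚ)/(rₐ + rₚ) = (1.4157 × 10^11) / (1.6643 × 10^11) = 0.850628

Final answer:
(a) a = 8.322 × 10^10 m
(b) e = 0.8506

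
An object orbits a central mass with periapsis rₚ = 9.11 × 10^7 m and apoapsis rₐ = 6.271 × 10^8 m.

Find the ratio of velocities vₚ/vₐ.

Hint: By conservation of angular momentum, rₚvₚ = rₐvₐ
rₚ = 9.11 × 10^7 m
rₐ = 6.271 × 10^8 m
rₚvₚ = rₐvₐ  ⇒  vₚ/vₐ = rₐ/rₚ
vₚ/vₐ = (6.271 × 10^8) / (9.11 × 10^7) = 6.88364

Final answer: vₚ/vₐ = 6.884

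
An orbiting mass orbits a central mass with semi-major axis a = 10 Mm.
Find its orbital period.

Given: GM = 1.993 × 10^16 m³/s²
a = 10 Mm = 1 × 10^7 m
GM = 1.993 × 10^16 m³/s²
a³ = 1 × 10^21 m³
T = 2π √(a³/GM) = 2π √((1 × 10^21) / (1.993 × 10^16)) = 2π × 223.999 s
T = 1407.43 s ≈ 23.46 minutes

Final answer: 23.46 minutes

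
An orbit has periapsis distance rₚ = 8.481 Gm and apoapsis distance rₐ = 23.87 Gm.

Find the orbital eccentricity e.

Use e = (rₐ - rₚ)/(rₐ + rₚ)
rₚ = 8.481 Gm = 8.481 × 10^9 m
rₐ = 23.87 Gm = 2.387 × 10^10 m
rₐ − rₚ = 1.5389 × 10^10 m
rₐ + rₚ = 3.2351 × 10^10 m
e = (rₐ − rₚ)/(rₐ + rₚ) = 0.475689

Final answer: e = 0.4757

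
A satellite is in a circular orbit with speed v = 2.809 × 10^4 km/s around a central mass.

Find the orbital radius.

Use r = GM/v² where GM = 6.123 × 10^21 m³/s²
v = 2.809 × 10^4 km/s = 2.809 × 10^7 m/s
GM = 6.123 × 10^21 m³/s²
v² = 7.89048 × 10^14 m²/s²
r = GM/v² = (6.123 × 10^21) / (7.89048 × 10^14) = 7.75998 × 10^6 m ≈ 7.76 Mm

Final answer: 7.76 Mm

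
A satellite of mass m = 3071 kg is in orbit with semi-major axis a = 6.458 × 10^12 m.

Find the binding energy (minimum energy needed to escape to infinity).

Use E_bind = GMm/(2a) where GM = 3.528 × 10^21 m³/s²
a = 6.458 × 10^12 m
GM = 3.528 × 10^21 m³/s²
m = 3071 kg
GMm = 3.528 × 10^21 × 3071 = 1.08345 × 10^25 m³·kg/s²
2a = 1.2916 × 10^13 m
E_bind = GMm/(2a) = 8.38842 × 10^11 J ≈ 838.8 GJ

Final answer: 838.8 GJ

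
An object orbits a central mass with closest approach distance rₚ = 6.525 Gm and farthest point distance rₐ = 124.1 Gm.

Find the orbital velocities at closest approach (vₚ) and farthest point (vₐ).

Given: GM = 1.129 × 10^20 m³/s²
rₚ = 6.525 Gm = 6.525 × 10^9 m
rₐ = 124.1 Gm = 1.241 × 10^11 m
GM = 1.129 × 10^20 m³/s²
a = (rₚ + rₐ)/2 = 6.53125 × 10^10 m
Vis-viva: v² = GM (2/r − 1/a)
vₚ² = 1.129 × 10^20 × (3.06513 × 10^-10 − 1.5311 × 10^-11) = 3.28768 × 10^10 m²/s²
vₚ = 181319 m/s ≈ 181.3 km/s
vₐ² = 1.129 × 10^20 × (1.6116 × 10^-11 − 1.5311 × 10^-11) = 9.0888 × 10^7 m²/s²
vₐ = 9533.52 m/s ≈ 9.534 km/s

Final answer: vₚ = 181.3 km/s, vₐ = 9.534 km/s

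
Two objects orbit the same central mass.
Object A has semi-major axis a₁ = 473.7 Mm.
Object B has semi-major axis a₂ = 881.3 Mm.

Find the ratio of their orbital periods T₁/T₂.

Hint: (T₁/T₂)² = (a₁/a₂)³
a₁ = 473.7 Mm = 4.737 × 10^8 m
a₂ = 881.3 Mm = 8.813 × 10^8 m
a₁/a₂ = 0.537501
T₁/T₂ = (a₁/a₂)^(3/2) = (0.537501)^1.5 = 0.394066

Final answer: T₁/T₂ = 0.3941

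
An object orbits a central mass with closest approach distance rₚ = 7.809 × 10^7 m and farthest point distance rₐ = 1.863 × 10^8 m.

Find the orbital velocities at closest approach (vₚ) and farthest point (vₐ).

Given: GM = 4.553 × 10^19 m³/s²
rₚ = 7.809 × 10^7 m
rₐ = 1.863 × 10^8 m
GM = 4.553 × 10^19 m³/s²
a = (rₚ + rₐ)/2 = 1.32195 × 10^8 m
Vis-viva: v² = GM (2/r − 1/a)
vₚ² = 4.553 × 10^19 × (2.56115 × 10^-8 − 7.56458 × 10^-9) = 8.21675 × 10^11 m²/s²
vₚ = 906463 m/s ≈ 906.5 km/s
vₐ² = 4.553 × 10^19 × (1.07354 × 10^-8 − 7.56458 × 10^-9) = 1.44366 × 10^11 m²/s²
vₐ = 379955 m/s ≈ 380 km/s

Final answer: vₚ = 906.5 km/s, vₐ = 380 km/s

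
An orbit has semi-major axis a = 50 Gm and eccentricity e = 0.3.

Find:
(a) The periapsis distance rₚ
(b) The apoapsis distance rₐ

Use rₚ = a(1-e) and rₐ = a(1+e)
a = 50 Gm = 5 × 10^10 m
e = 0.3:  1 − e = 0.7,  1 + e = 1.3
(a) rₚ = a(1 − e) = 5 × 10^10 m × 0.7 = 3.5 × 10^10 m ≈ 35 Gm
(b) rₐ = a(1 + e) = 5 × 10^10 m × 1.3 = 6.5 × 10^10 m ≈ 65 Gm

Final answer:
(a) rₚ = 35 Gm
(b) rₐ = 65 Gm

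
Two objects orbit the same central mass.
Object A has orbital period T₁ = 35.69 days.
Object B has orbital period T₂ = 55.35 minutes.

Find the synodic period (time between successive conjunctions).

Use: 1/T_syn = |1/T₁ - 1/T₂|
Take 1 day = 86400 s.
T₁ = 35.69 days = 3.08362 × 10^6 s
T₂ = 55.35 minutes = 3321 s
1/T₁ = 3.24295 × 10^-7 s⁻¹
1/T₂ = 0.000301114 s⁻¹
|1/T₁ − 1/T₂| = 0.00030079 s⁻¹
T_syn = 1 / |1/T₁ − 1/T₂| = 3324.58 s ≈ 55.41 minutes

Final answer: T_syn = 55.41 minutes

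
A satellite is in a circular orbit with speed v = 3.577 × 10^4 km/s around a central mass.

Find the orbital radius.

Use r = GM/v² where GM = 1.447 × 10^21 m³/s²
v = 3.577 × 10^4 km/s = 3.577 × 10^7 m/s
GM = 1.447 × 10^21 m³/s²
v² = 1.27949 × 10^15 m²/s²
r = GM/v² = (1.447 × 10^21) / (1.27949 × 10^15) = 1.13092 × 10^6 m ≈ 1.131 × 10^6 m

Final answer: 1.131 × 10^6 m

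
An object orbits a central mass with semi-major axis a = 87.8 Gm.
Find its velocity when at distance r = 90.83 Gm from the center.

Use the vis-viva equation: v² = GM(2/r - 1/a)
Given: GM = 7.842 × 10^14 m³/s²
a = 87.8 Gm = 8.78 × 10^10 m
r = 90.83 Gm = 9.083 × 10^10 m
GM = 7.842 × 10^14 m³/s²
2/r − 1/a = 2.20192 × 10^-11 − 1.13895 × 10^-11 = 1.06296 × 10^-11 m⁻¹
v² = GM (2/r − 1/a) = 8335.76 m²/s²
v = 91.3004 m/s ≈ 91.3 m/s

Final answer: 91.3 m/s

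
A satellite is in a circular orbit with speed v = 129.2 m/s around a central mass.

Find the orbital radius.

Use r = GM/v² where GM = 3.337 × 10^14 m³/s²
v = 129.2 m/s
GM = 3.337 × 10^14 m³/s²
v² = 16692.6 m²/s²
r = GM/v² = (3.337 × 10^14) / 16692.6 = 1.99908 × 10^10 m ≈ 19.99 Gm

Final answer: 19.99 Gm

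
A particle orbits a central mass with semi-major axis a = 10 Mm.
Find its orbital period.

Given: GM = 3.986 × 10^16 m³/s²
a = 10 Mm = 1 × 10^7 m
GM = 3.986 × 10^16 m³/s²
a³ = 1 × 10^21 m³
T = 2π √(a³/GM) = 2π √((1 × 10^21) / (3.986 × 10^16)) = 2π × 158.391 s
T = 995.202 s ≈ 16.59 minutes

Final answer: 16.59 minutes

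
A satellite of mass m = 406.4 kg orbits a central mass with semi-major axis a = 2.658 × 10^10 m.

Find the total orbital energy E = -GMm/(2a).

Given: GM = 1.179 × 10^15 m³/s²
a = 2.658 × 10^10 m
GM = 1.179 × 10^15 m³/s²
2a = 5.316 × 10^10 m
GMm = 1.179 × 10^15 × 406.4 = 4.79146 × 10^17 m³·kg/s²
E = −GMm/(2a) = -9.01327 × 10^6 J ≈ -9.013 MJ

Final answer: -9.013 MJ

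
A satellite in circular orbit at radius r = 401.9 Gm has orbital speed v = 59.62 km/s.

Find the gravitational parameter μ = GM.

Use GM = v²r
r = 401.9 Gm = 4.019 × 10^11 m
v = 59.62 km/s = 59620 m/s
v² = 3.55454 × 10^9 m²/s²
GM = v²r = 3.55454 × 10^9 × 4.019 × 10^11 = 1.42857 × 10^21 m³/s²
GM ≈ 1.429 × 10^21 m³/s²

Final answer: GM = 1.429 × 10^21 m³/s²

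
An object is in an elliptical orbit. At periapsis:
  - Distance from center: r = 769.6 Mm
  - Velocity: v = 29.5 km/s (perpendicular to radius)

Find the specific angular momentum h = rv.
r = 769.6 Mm = 7.696 × 10^8 m
v = 29.5 km/s = 29500 m/s
h = rv = 7.696 × 10^8 × 29500 = 2.27032 × 10^13 m²/s ≈ 2.27 × 10^13 m²/s

Final answer: h = 2.27 × 10^13 m²/s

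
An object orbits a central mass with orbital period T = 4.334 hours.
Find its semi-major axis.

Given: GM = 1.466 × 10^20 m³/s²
T = 4.334 hours = 15602.4 s
GM = 1.466 × 10^20 m³/s²
Kepler's third law: a³ = GM T² / (4π²)
T² = 2.43435 × 10^8 s²
a³ = (1.466 × 10^20) × (2.43435 × 10^8) / (4π²) = 9.03976 × 10^26 m³
a = (a³)^(1/3) = 9.66909 × 10^8 m ≈ 966.9 Mm

Final answer: 966.9 Mm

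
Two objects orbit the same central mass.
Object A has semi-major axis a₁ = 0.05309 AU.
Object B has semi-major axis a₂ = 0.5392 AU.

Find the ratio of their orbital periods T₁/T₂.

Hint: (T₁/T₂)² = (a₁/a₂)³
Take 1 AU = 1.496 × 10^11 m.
a₁ = 0.05309 AU = 7.94226 × 10^9 m
a₂ = 0.5392 AU = 8.06643 × 10^10 m
a₁/a₂ = 0.0984607
T₁/T₂ = (a₁/a₂)^(3/2) = (0.0984607)^1.5 = 0.0308954

Final answer: T₁/T₂ = 0.0309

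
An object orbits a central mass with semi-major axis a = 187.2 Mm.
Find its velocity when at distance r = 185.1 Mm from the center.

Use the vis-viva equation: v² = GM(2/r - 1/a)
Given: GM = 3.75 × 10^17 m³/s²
a = 187.2 Mm = 1.872 × 10^8 m
r = 185.1 Mm = 1.851 × 10^8 m
GM = 3.75 × 10^17 m³/s²
2/r − 1/a = 1.0805 × 10^-8 − 5.34188 × 10^-9 = 5.46309 × 10^-9 m⁻¹
v² = GM (2/r − 1/a) = 2.04866 × 10^9 m²/s²
v = 45262.1 m/s ≈ 45.26 km/s

Final answer: 45.26 km/s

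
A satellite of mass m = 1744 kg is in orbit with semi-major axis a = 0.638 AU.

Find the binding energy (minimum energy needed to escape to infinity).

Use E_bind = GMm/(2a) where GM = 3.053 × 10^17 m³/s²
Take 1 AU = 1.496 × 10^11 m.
a = 0.638 AU = 9.54448 × 10^10 m
GM = 3.053 × 10^17 m³/s²
m = 1744 kg
GMm = 3.053 × 10^17 × 1744 = 5.32443 × 10^20 m³·kg/s²
2a = 1.9089 × 10^11 m
E_bind = GMm/(2a) = 2.78927 × 10^9 J ≈ 2.789 GJ

Final answer: 2.789 GJ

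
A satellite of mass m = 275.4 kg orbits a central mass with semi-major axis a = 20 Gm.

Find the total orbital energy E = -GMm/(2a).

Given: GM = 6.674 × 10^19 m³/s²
a = 20 Gm = 2 × 10^10 m
GM = 6.674 × 10^19 m³/s²
2a = 4 × 10^10 m
GMm = 6.674 × 10^19 × 275.4 = 1.83802 × 10^22 m³·kg/s²
E = −GMm/(2a) = -4.59505 × 10^11 J ≈ -459.5 GJ

Final answer: -459.5 GJ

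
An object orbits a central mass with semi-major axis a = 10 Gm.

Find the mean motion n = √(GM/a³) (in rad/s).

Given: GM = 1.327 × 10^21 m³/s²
a = 10 Gm = 1 × 10^10 m
GM = 1.327 × 10^21 m³/s²
a³ = 1 × 10^30 m³
GM/a³ = (1.327 × 10^21) / (1 × 10^30) = 1.327 × 10^-9 s⁻²
n = √(GM/a³) = 3.6428 × 10^-5 rad/s ≈ 3.643 × 10^-5 rad/s

Final answer: n = 3.643 × 10^-5 rad/s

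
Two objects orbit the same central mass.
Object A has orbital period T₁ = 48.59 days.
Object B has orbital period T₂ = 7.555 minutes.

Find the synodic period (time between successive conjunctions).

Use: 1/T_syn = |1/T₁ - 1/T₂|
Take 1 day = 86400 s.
T₁ = 48.59 days = 4.19818 × 10^6 s
T₂ = 7.555 minutes = 453.3 s
1/T₁ = 2.38199 × 10^-7 s⁻¹
1/T₂ = 0.00220604 s⁻¹
|1/T₁ − 1/T₂| = 0.00220581 s⁻¹
T_syn = 1 / |1/T₁ − 1/T₂| = 453.349 s ≈ 7.556 minutes

Final answer: T_syn = 7.556 minutes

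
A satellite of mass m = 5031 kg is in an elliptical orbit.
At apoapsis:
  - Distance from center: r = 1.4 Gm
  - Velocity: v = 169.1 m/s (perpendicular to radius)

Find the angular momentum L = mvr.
r = 1.4 Gm = 1.4 × 10^9 m
v = 169.1 m/s
vr = 169.1 × 1.4 × 10^9 = 2.3674 × 10^11 m²/s
L = m × vr = 5031 × 2.3674 × 10^11 = 1.19104 × 10^15 kg·m²/s ≈ 1.191 × 10^15 kg·m²/s

Final answer: L = 1.191 × 10^15 kg·m²/s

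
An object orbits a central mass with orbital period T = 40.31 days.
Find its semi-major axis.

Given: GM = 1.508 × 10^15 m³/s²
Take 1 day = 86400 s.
T = 40.31 days = 3.48278 × 10^6 s
GM = 1.508 × 10^15 m³/s²
Kepler's third law: a³ = GM T² / (4π²)
T² = 1.21298 × 10^13 s²
a³ = (1.508 × 10^15) × (1.21298 × 10^13) / (4π²) = 4.63335 × 10^26 m³
a = (a³)^(1/3) = 7.73805 × 10^8 m ≈ 7.738 × 10^8 m

Final answer: 7.738 × 10^8 m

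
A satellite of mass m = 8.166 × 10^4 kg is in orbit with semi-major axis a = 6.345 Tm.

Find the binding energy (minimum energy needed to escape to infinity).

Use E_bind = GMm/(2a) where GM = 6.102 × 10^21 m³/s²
a = 6.345 Tm = 6.345 × 10^12 m
GM = 6.102 × 10^21 m³/s²
m = 8.166 × 10^4 kg
GMm = 6.102 × 10^21 × 81660 = 4.98289 × 10^26 m³·kg/s²
2a = 1.269 × 10^13 m
E_bind = GMm/(2a) = 3.92663 × 10^13 J ≈ 39.27 TJ

Final answer: 39.27 TJ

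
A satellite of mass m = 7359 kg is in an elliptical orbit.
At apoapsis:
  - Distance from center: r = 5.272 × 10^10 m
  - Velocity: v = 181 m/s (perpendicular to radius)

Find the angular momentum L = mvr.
r = 5.272 × 10^10 m
v = 181 m/s
vr = 181 × 5.272 × 10^10 = 9.54232 × 10^12 m²/s
L = m × vr = 7359 × 9.54232 × 10^12 = 7.02219 × 10^16 kg·m²/s ≈ 7.022 × 10^16 kg·m²/s

Final answer: L = 7.022 × 10^16 kg·m²/s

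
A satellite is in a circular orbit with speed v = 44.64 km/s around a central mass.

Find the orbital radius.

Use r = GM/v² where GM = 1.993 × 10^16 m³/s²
v = 44.64 km/s = 44640 m/s
GM = 1.993 × 10^16 m³/s²
v² = 1.99273 × 10^9 m²/s²
r = GM/v² = (1.993 × 10^16) / (1.99273 × 10^9) = 1.00014 × 10^7 m ≈ 10 Mm

Final answer: 10 Mm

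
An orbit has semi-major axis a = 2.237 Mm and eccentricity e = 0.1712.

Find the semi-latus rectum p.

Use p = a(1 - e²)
a = 2.237 Mm = 2.237 × 10^6 m
e = 0.1712,  e² = 0.0293094,  1 − e² = 0.970691
p = a(1 − e²) = 2.237 × 10^6 m × 0.970691 = 2.17143 × 10^6 m ≈ 2.171 Mm

Final answer: p = 2.171 Mm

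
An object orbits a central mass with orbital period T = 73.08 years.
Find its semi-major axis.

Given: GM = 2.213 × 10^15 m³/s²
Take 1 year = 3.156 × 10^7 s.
T = 73.08 years = 2.3064 × 10^9 s
GM = 2.213 × 10^15 m³/s²
Kepler's third law: a³ = GM T² / (4π²)
T² = 5.3195 × 10^18 s²
a³ = (2.213 × 10^15) × (5.3195 × 10^18) / (4π²) = 2.9819 × 10^32 m³
a = (a³)^(1/3) = 6.68084 × 10^10 m ≈ 66.81 Gm

Final answer: 66.81 Gm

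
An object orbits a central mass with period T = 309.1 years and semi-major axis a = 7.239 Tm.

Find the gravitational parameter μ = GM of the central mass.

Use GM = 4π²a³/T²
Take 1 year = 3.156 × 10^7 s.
T = 309.1 years = 9.7552 × 10^9 s
a = 7.239 Tm = 7.239 × 10^12 m
a³ = 3.79346 × 10^38 m³
T² = 9.51638 × 10^19 s²
GM = 4π² × (3.79346 × 10^38) / (9.51638 × 10^19) = 1.57371 × 10^20 m³/s²
GM ≈ 1.574 × 10^20 m³/s²

Final answer: GM = 1.574 × 10^20 m³/s²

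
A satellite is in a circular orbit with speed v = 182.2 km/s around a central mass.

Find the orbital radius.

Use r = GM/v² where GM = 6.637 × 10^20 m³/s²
v = 182.2 km/s = 182200 m/s
GM = 6.637 × 10^20 m³/s²
v² = 3.31968 × 10^10 m²/s²
r = GM/v² = (6.637 × 10^20) / (3.31968 × 10^10) = 1.99929 × 10^10 m ≈ 19.99 Gm

Final answer: 19.99 Gm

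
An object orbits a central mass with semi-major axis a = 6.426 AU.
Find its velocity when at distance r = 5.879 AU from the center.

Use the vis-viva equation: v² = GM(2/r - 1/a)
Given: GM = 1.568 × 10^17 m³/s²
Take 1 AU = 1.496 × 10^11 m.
a = 6.426 AU = 9.6133 × 10^11 m
r = 5.879 AU = 8.79498 × 10^11 m
GM = 1.568 × 10^17 m³/s²
2/r − 1/a = 2.27402 × 10^-12 − 1.04023 × 10^-12 = 1.2338 × 10^-12 m⁻¹
v² = GM (2/r − 1/a) = 193459 m²/s²
v = 439.84 m/s ≈ 439.8 m/s

Final answer: 439.8 m/s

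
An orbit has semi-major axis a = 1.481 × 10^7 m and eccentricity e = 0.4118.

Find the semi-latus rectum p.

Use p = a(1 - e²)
a = 1.481 × 10^7 m
e = 0.4118,  e² = 0.169579,  1 − e² = 0.830421
p = a(1 − e²) = 1.481 × 10^7 m × 0.830421 = 1.22985 × 10^7 m ≈ 1.23 × 10^7 m

Final answer: p = 1.23 × 10^7 m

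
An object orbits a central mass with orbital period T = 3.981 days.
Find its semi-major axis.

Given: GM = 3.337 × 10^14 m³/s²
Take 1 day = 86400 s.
T = 3.981 days = 343958 s
GM = 3.337 × 10^14 m³/s²
Kepler's third law: a³ = GM T² / (4π²)
T² = 1.18307 × 10^11 s²
a³ = (3.337 × 10^14) × (1.18307 × 10^11) / (4π²) = 1.00002 × 10^24 m³
a = (a³)^(1/3) = 1.00001 × 10^8 m ≈ 100 Mm

Final answer: 100 Mm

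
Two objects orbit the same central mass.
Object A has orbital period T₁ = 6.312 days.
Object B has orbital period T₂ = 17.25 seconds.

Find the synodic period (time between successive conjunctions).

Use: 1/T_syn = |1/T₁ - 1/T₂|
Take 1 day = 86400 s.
T₁ = 6.312 days = 545357 s
T₂ = 17.25 seconds
1/T₁ = 1.83366 × 10^-6 s⁻¹
1/T₂ = 0.057971 s⁻¹
|1/T₁ − 1/T₂| = 0.0579692 s⁻¹
T_syn = 1 / |1/T₁ − 1/T₂| = 17.2505 s ≈ 17.25 seconds

Final answer: T_syn = 17.25 seconds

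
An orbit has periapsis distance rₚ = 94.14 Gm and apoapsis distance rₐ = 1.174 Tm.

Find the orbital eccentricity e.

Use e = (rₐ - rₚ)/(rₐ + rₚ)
rₚ = 94.14 Gm = 9.414 × 10^10 m
rₐ = 1.174 Tm = 1.174 × 10^12 m
rₐ − rₚ = 1.07986 × 10^12 m
rₐ + rₚ = 1.26814 × 10^12 m
e = (rₐ − rₚ)/(rₐ + rₚ) = 0.851531

Final answer: e = 0.8515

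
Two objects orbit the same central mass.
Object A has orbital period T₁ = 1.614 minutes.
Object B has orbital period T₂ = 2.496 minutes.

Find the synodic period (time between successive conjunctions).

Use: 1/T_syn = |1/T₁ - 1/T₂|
T₁ = 1.614 minutes = 96.84 s
T₂ = 2.496 minutes = 149.76 s
1/T₁ = 0.0103263 s⁻¹
1/T₂ = 0.00667735 s⁻¹
|1/T₁ − 1/T₂| = 0.00364896 s⁻¹
T_syn = 1 / |1/T₁ − 1/T₂| = 274.051 s ≈ 4.568 minutes

Final answer: T_syn = 4.568 minutes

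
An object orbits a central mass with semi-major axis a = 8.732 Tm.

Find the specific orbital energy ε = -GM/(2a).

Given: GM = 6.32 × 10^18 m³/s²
a = 8.732 Tm = 8.732 × 10^12 m
GM = 6.32 × 10^18 m³/s²
2a = 1.7464 × 10^13 m
ε = −GM/(2a) = -361887 J/kg ≈ -361.9 kJ/kg

Final answer: -361.9 kJ/kg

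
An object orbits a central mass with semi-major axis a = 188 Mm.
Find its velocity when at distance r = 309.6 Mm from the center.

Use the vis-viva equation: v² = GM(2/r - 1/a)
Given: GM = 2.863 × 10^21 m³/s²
a = 188 Mm = 1.88 × 10^8 m
r = 309.6 Mm = 3.096 × 10^8 m
GM = 2.863 × 10^21 m³/s²
2/r − 1/a = 6.45995 × 10^-9 − 5.31915 × 10^-9 = 1.1408 × 10^-9 m⁻¹
v² = GM (2/r − 1/a) = 3.26611 × 10^12 m²/s²
v = 1.80724 × 10^6 m/s ≈ 1807 km/s

Final answer: 1807 km/s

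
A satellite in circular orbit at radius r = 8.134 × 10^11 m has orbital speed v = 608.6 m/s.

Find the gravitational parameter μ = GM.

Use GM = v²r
r = 8.134 × 10^11 m
v = 608.6 m/s
v² = 370394 m²/s²
GM = v²r = 370394 × 8.134 × 10^11 = 3.01278 × 10^17 m³/s²
GM ≈ 3.013 × 10^17 m³/s²

Final answer: GM = 3.013 × 10^17 m³/s²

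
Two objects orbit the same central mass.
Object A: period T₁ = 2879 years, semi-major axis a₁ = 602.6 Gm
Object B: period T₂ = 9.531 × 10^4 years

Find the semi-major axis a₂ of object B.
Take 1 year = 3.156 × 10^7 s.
T₁ = 2879 years = 9.08612 × 10^10 s
T₂ = 9.531 × 10^4 years = 3.00798 × 10^12 s
a₁ = 602.6 Gm = 6.026 × 10^11 m
Kepler's third law: (T₂/T₁)² = (a₂/a₁)³  ⇒  a₂ = a₁ (T₂/T₁)^(2/3)
T₂/T₁ = 33.1052
(T₂/T₁)^(2/3) = 10.3101
a₂ = 6.026 × 10^11 m × 10.3101 = 6.21289 × 10^12 m ≈ 6.213 Tm

Final answer: a₂ = 6.213 Tm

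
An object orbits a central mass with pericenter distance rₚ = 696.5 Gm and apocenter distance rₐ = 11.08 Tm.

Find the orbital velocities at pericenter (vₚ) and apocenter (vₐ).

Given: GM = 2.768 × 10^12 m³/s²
rₚ = 696.5 Gm = 6.965 × 10^11 m
rₐ = 11.08 Tm = 1.108 × 10^13 m
GM = 2.768 × 10^12 m³/s²
a = (rₚ + rₐ)/2 = 5.88825 × 10^12 m
Vis-viva: v² = GM (2/r − 1/a)
vₚ² = 2.768 × 10^12 × (2.8715 × 10^-12 − 1.6983 × 10^-13) = 7.47822 m²/s²
vₚ = 2.73463 m/s ≈ 2.735 m/s
vₐ² = 2.768 × 10^12 × (1.80505 × 10^-13 − 1.6983 × 10^-13) = 0.0295503 m²/s²
vₐ = 0.171902 m/s ≈ 0.1719 m/s

Final answer: vₚ = 2.735 m/s, vₐ = 0.1719 m/s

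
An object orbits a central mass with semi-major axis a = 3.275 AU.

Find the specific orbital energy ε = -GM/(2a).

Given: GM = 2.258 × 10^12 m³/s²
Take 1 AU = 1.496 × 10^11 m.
a = 3.275 AU = 4.8994 × 10^11 m
GM = 2.258 × 10^12 m³/s²
2a = 9.7988 × 10^11 m
ε = −GM/(2a) = -2.30436 J/kg ≈ -2.304 J/kg

Final answer: -2.304 J/kg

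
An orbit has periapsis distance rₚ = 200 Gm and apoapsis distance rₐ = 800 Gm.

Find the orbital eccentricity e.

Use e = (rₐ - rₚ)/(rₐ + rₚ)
rₚ = 200 Gm = 2 × 10^11 m
rₐ = 800 Gm = 8 × 10^11 m
rₐ − rₚ = 6 × 10^11 m
rₐ + rₚ = 1 × 10^12 m
e = (rₐ − rₚ)/(rₐ + rₚ) = 0.6

Final answer: e = 0.6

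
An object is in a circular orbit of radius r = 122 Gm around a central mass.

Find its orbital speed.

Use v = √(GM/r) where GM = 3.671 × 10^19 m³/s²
r = 122 Gm = 1.22 × 10^11 m
GM = 3.671 × 10^19 m³/s²
GM/r = (3.671 × 10^19) / (1.22 × 10^11) = 3.00902 × 10^8 m²/s²
v = √(GM/r) = 17346.5 m/s ≈ 17.35 km/s

Final answer: 17.35 km/s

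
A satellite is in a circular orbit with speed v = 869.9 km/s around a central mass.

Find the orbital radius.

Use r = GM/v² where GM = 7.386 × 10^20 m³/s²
v = 869.9 km/s = 869900 m/s
GM = 7.386 × 10^20 m³/s²
v² = 7.56726 × 10^11 m²/s²
r = GM/v² = (7.386 × 10^20) / (7.56726 × 10^11) = 9.76047 × 10^8 m ≈ 976 Mm

Final answer: 976 Mm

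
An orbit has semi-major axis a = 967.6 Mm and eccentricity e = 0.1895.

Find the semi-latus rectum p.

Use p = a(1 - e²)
a = 967.6 Mm = 9.676 × 10^8 m
e = 0.1895,  e² = 0.0359102,  1 − e² = 0.96409
p = a(1 − e²) = 9.676 × 10^8 m × 0.96409 = 9.32853 × 10^8 m ≈ 932.9 Mm

Final answer: p = 932.9 Mm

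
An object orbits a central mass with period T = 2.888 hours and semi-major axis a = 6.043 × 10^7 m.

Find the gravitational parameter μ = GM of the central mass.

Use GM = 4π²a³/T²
T = 2.888 hours = 10396.8 s
a = 6.043 × 10^7 m
a³ = 2.20677 × 10^23 m³
T² = 1.08093 × 10^8 s²
GM = 4π² × (2.20677 × 10^23) / (1.08093 × 10^8) = 8.05969 × 10^16 m³/s²
GM ≈ 8.06 × 10^16 m³/s²

Final answer: GM = 8.06 × 10^16 m³/s²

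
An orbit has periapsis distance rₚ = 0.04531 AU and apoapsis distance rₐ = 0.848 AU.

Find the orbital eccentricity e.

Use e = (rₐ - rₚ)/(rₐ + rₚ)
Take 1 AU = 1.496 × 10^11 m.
rₚ = 0.04531 AU = 6.77838 × 10^9 m
rₐ = 0.848 AU = 1.26861 × 10^11 m
rₐ − rₚ = 1.20082 × 10^11 m
rₐ + rₚ = 1.33639 × 10^11 m
e = (rₐ − rₚ)/(rₐ + rₚ) = 0.898557

Final answer: e = 0.8986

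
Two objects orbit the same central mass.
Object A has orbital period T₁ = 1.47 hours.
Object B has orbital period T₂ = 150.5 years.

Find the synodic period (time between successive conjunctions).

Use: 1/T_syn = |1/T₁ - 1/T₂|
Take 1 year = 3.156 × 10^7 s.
T₁ = 1.47 hours = 5292 s
T₂ = 150.5 years = 4.74978 × 10^9 s
1/T₁ = 0.000188964 s⁻¹
1/T₂ = 2.10536 × 10^-10 s⁻¹
|1/T₁ − 1/T₂| = 0.000188964 s⁻¹
T_syn = 1 / |1/T₁ − 1/T₂| = 5292.01 s ≈ 1.47 hours

Final answer: T_syn = 1.47 hours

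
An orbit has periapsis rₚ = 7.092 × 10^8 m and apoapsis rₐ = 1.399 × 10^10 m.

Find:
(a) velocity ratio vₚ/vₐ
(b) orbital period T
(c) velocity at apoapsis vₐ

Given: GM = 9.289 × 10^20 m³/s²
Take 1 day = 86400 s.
rₚ = 7.092 × 10^8 m
rₐ = 1.399 × 10^10 m
GM = 9.289 × 10^20 m³/s²
a = (rₚ + rₐ)/2 = 7.3496 × 10^9 m
e = (rₐ − rₚ)/(rₐ + rₚ) = (1.32808 × 10^10) / (1.46992 × 10^10) = 0.903505
(a) vₚ/vₐ = rₐ/rₚ (angular momentum) = (1.399 × 10^10) / (7.092 × 10^8) = 19.7265 ≈ 19.73
(b) a³ = 3.97001 × 10^29 m³;  T = 2π √(a³/GM) = 2π × 20673.4 s = 129895 s ≈ 1.503 days
(c) vₐ² = GM (2/rₐ − 1/a) = 9.289 × 10^20 × (1.42959 × 10^-10 − 1.36062 × 10^-10) = 6.40702 × 10^9 m²/s²;  vₐ = 80043.9 m/s ≈ 80.04 km/s

Final answer:
(a) velocity ratio vₚ/vₐ = 19.73
(b) orbital period T = 1.503 days
(c) velocity at apoapsis vₐ = 80.04 km/s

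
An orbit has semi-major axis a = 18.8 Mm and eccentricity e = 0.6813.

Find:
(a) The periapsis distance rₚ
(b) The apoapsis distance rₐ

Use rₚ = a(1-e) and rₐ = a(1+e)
a = 18.8 Mm = 1.88 × 10^7 m
e = 0.6813:  1 − e = 0.3187,  1 + e = 1.6813
(a) rₚ = a(1 − e) = 1.88 × 10^7 m × 0.3187 = 5.99156 × 10^6 m ≈ 5.992 Mm
(b) rₐ = a(1 + e) = 1.88 × 10^7 m × 1.6813 = 3.16084 × 10^7 m ≈ 31.61 Mm

Final answer:
(a) rₚ = 5.992 Mm
(b) rₐ = 31.61 Mm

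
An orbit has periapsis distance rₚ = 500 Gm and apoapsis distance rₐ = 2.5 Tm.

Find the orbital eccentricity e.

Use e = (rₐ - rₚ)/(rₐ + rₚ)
rₚ = 500 Gm = 5 × 10^11 m
rₐ = 2.5 Tm = 2.5 × 10^12 m
rₐ − rₚ = 2 × 10^12 m
rₐ + rₚ = 3 × 10^12 m
e = (rₐ − rₚ)/(rₐ + rₚ) = 0.666667

Final answer: e = 0.6667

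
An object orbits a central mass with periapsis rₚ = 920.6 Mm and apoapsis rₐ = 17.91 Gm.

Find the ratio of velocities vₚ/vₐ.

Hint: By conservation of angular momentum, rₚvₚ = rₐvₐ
rₚ = 920.6 Mm = 9.206 × 10^8 m
rₐ = 17.91 Gm = 1.791 × 10^10 m
rₚvₚ = rₐvₐ  ⇒  vₚ/vₐ = rₐ/rₚ
vₚ/vₐ = (1.791 × 10^10) / (9.206 × 10^8) = 19.4547

Final answer: vₚ/vₐ = 19.45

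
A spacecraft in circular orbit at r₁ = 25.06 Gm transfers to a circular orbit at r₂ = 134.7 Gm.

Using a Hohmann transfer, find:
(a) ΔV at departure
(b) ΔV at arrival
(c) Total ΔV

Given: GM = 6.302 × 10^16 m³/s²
r₁ = 25.06 Gm = 2.506 × 10^10 m
r₂ = 134.7 Gm = 1.347 × 10^11 m
GM = 6.302 × 10^16 m³/s²
Transfer ellipse: a_t = (r₁ + r₂)/2 = 7.988 × 10^10 m
Circular speed at r₁: v₁ = √(GM/r₁) = 1585.8 m/s
Transfer speed at r₁ (periapsis): v₁ₜ = √(GM(2/r₁ − 1/a_t)) = 2059.27 m/s
(a) ΔV₁ = v₁ₜ − v₁ = 473.47 m/s ≈ 473.5 m/s
Circular speed at r₂: v₂ = √(GM/r₂) = 683.999 m/s
Transfer speed at r₂ (apoapsis): v₂ₜ = √(GM(2/r₂ − 1/a_t)) = 383.113 m/s
(b) ΔV₂ = v₂ − v₂ₜ = 300.886 m/s ≈ 300.9 m/s
(c) ΔV_total = ΔV₁ + ΔV₂ = 774.356 m/s ≈ 774.4 m/s

Final answer:
(a) ΔV₁ = 473.5 m/s
(b) ΔV₂ = 300.9 m/s
(c) ΔV_total = 774.4 m/s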